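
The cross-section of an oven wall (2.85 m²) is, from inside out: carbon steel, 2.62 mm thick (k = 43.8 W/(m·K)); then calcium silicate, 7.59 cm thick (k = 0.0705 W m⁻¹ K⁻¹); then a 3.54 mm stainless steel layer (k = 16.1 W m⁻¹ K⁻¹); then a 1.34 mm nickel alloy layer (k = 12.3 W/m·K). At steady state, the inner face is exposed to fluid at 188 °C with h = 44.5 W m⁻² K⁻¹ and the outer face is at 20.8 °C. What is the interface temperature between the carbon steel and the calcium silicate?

T = 185 °C

Series thermal resistances, inner to outer:
  R_conv,in = 1/(hA) = 1/(44.5·2.85) = 0.007885 K/W
  R_carbon steel = L/(kA) = 0.00262/(43.8·2.85) = 2.099×10^-5 K/W
  R_calcium silicate = L/(kA) = 0.0759/(0.0705·2.85) = 0.3778 K/W
  R_stainless steel = L/(kA) = 0.00354/(16.1·2.85) = 7.715×10^-5 K/W
  R_nickel alloy = L/(kA) = 0.00134/(12.3·2.85) = 3.823×10^-5 K/W
ΣR = 0.007885 + 2.099×10^-5 + 0.3778 + 7.715×10^-5 + 3.823×10^-5 = 0.3858 K/W
Q = ΔT/ΣR = (188 °C − 20.8 °C)/0.3858 = 433.4 W
From the inner boundary to the carbon steel/calcium silicate interface, ΣR_partial = 0.007906 K/W.
T_interface = T_in − Q·ΣR_partial = 188 °C − (433.4)(0.007906) = 185 °C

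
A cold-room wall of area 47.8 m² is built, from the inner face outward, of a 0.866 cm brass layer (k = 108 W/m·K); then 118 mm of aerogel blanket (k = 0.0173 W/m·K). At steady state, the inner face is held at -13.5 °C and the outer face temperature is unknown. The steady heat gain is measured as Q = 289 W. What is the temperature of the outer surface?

T_out = 27.7 °C

Sum the resistances:
  R_brass = L/(kA) = 0.00866/(108·47.8) = 1.678×10^-6 K/W
  R_aerogel blanket = L/(kA) = 0.118/(0.0173·47.8) = 0.1427 K/W
ΣR = 0.1427 K/W
ΔT = Q·ΣR = 289 × 0.1427 = 41.24 K
Heat flows inward, so T_out = T_in + ΔT = -13.5 + 41.24 = 27.7 °C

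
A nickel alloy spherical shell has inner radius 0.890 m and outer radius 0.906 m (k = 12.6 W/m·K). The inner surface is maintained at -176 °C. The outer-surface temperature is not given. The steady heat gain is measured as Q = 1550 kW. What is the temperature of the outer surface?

T_out = 18.2 °C

Series resistances:
  R_nickel alloy = (1/0.890 − 1/0.906)/(4πk) = 0.01984/(4π·12.6) = 1.253×10^-4 K/W
ΣR = 1.253×10^-4 K/W
ΔT = Q·ΣR = 1.55×10^6 × 1.253×10^-4 = 194.2 K
Heat flows inward, so T_out = T_in + ΔT = -176 + 194.2 = 18.2 °C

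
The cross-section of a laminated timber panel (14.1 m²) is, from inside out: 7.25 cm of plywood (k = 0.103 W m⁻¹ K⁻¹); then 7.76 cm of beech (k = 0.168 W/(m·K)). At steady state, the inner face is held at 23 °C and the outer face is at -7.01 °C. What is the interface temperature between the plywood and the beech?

Series thermal resistances, inner to outer:
  R_plywood = L/(kA) = 0.0725/(0.103·14.1) = 0.04992 K/W
  R_beech = L/(kA) = 0.0776/(0.168·14.1) = 0.03276 K/W
ΣR = 0.04992 + 0.03276 = 0.08268 K/W
Q = ΔT/ΣR = (23 °C − -7.01 °C)/0.08268 = 363.0 W
From the inner boundary to the plywood/beech interface, ΣR_partial = 0.04992 K/W.
T_interface = T_in − Q·ΣR_partial = 23 °C − (363.0)(0.04992) = 4.88 °C

T = 4.88 °C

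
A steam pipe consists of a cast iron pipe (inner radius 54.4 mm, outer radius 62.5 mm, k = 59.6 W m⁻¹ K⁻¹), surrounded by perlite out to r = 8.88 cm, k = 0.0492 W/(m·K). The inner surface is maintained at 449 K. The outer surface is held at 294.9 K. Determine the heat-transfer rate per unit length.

Series thermal resistances, inner to outer:
  R'_cast iron = ln(0.0625/0.0544)/(2πk) = 0.1388/(2π·59.6) = 3.707×10^-4 m·K/W
  R'_perlite = ln(0.0888/0.0625)/(2πk) = 0.3512/(2π·0.0492) = 1.136 m·K/W
ΣR = 3.707×10^-4 + 1.136 = 1.136 m·K/W
Q' = ΔT/ΣR = (449 K − 294.9 K)/1.136 = 136 W/m

Q' = 136 W/m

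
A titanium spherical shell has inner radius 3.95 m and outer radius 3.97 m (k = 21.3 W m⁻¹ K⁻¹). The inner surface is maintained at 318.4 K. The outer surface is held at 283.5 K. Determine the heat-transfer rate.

Q = 7.32×10^6 W

Q = 4πk·ΔT/(1/r₁ − 1/r₂) = 4π × 21.3 × 34.9 / (1/3.95 − 1/3.97) = 7.32×10^6 W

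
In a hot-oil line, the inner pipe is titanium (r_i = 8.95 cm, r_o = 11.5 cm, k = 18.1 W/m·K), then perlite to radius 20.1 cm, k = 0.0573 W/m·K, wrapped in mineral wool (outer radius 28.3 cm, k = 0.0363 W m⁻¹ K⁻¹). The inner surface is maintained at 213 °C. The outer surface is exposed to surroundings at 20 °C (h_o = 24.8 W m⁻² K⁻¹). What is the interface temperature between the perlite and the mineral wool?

T = 116 °C

Series thermal resistances, inner to outer:
  R'_titanium = ln(0.115/0.0895)/(2πk) = 0.2507/(2π·18.1) = 0.002204 m·K/W
  R'_perlite = ln(0.201/0.115)/(2πk) = 0.5584/(2π·0.0573) = 1.551 m·K/W
  R'_mineral wool = ln(0.283/0.201)/(2πk) = 0.3421/(2π·0.0363) = 1.500 m·K/W
  R'_conv,out = 1/(2πr h) = 1/(2π·0.283·24.8) = 0.02268 m·K/W
ΣR = 0.002204 + 1.551 + 1.500 + 0.02268 = 3.076 m·K/W
Q' = ΔT/ΣR = (213 °C − 20 °C)/3.076 = 62.74 W/m
From the inner boundary to the perlite/mineral wool interface, ΣR_partial = 1.553 m·K/W.
T_interface = T_in − Q'·ΣR_partial = 213 °C − (62.74)(1.553) = 116 °C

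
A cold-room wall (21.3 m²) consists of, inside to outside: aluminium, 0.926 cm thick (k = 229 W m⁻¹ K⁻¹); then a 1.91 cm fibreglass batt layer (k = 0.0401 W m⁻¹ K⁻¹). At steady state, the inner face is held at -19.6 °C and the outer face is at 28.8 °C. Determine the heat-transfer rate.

Series thermal resistances, inner to outer:
  R_aluminium = L/(kA) = 0.00926/(229·21.3) = 1.898×10^-6 K/W
  R_fibreglass batt = L/(kA) = 0.0191/(0.0401·21.3) = 0.02236 K/W
ΣR = 1.898×10^-6 + 0.02236 = 0.02236 K/W
Q = ΔT/ΣR = (-19.6 °C − 28.8 °C)/0.02236 = -2160 W
(Negative Q ⇒ heat flows inward; heat gain = 2160 W.)

Q = 2.16 kW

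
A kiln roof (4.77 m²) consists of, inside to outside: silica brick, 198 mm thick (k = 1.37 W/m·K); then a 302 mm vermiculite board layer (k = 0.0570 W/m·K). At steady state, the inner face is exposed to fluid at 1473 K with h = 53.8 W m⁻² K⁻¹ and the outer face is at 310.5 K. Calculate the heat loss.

Q = 1020 W

Treat each layer as a resistance in series:
  R_conv,in = 1/(hA) = 1/(53.8·4.77) = 0.003897 K/W
  R_silica brick = L/(kA) = 0.198/(1.37·4.77) = 0.03030 K/W
  R_vermiculite board = L/(kA) = 0.302/(0.0570·4.77) = 1.111 K/W
ΣR = 0.003897 + 0.03030 + 1.111 = 1.145 K/W
Q = ΔT/ΣR = (1473 K − 310.5 K)/1.145 = 1020 W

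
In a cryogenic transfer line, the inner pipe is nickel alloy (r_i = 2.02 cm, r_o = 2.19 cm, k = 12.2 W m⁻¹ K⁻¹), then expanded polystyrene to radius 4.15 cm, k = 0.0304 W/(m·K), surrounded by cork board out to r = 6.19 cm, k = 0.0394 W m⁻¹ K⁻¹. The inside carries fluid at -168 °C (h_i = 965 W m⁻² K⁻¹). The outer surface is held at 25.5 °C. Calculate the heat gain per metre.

Series thermal resistances, inner to outer:
  R'_conv,in = 1/(2πr h) = 1/(2π·0.0202·965) = 0.008165 m·K/W
  R'_nickel alloy = ln(0.0219/0.0202)/(2πk) = 0.08080/(2π·12.2) = 0.001054 m·K/W
  R'_expanded polystyrene = ln(0.0415/0.0219)/(2πk) = 0.6392/(2π·0.0304) = 3.346 m·K/W
  R'_cork board = ln(0.0619/0.0415)/(2πk) = 0.3998/(2π·0.0394) = 1.615 m·K/W
ΣR = 0.008165 + 0.001054 + 3.346 + 1.615 = 4.970 m·K/W
Q' = ΔT/ΣR = (-168 °C − 25.5 °C)/4.970 = -38.9 W/m
(Negative Q' ⇒ heat flows inward; heat gain = 38.9 W/m.)

Q' = 38.9 W/m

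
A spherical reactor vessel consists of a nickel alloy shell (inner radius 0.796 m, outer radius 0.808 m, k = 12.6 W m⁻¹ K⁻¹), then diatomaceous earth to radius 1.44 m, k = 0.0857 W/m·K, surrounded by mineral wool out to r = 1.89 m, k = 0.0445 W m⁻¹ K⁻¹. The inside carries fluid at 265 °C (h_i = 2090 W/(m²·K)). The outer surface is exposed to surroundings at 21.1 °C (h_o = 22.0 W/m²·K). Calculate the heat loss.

Series thermal resistances, inner to outer:
  R_conv,in = 1/(4πr²h) = 1/(4π·0.796²·2090) = 6.009×10^-5 K/W
  R_nickel alloy = (1/0.796 − 1/0.808)/(4πk) = 0.01866/(4π·12.6) = 1.178×10^-4 K/W
  R_diatomaceous earth = (1/0.808 − 1/1.44)/(4πk) = 0.5432/(4π·0.0857) = 0.5044 K/W
  R_mineral wool = (1/1.44 − 1/1.89)/(4πk) = 0.1653/(4π·0.0445) = 0.2957 K/W
  R_conv,out = 1/(4πr²h) = 1/(4π·1.89²·22.0) = 0.001013 K/W
ΣR = 6.009×10^-5 + 1.178×10^-4 + 0.5044 + 0.2957 + 0.001013 = 0.8013 K/W
Q = ΔT/ΣR = (265 °C − 21.1 °C)/0.8013 = 304 W

Q = 304 W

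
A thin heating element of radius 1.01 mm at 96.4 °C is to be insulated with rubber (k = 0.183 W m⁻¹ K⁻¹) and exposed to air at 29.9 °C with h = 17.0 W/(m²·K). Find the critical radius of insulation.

r_cr = 1.08 cm

For a cylinder, r_cr = k_ins/h = 0.183/17.0 = 0.0108 m = 1.08 cm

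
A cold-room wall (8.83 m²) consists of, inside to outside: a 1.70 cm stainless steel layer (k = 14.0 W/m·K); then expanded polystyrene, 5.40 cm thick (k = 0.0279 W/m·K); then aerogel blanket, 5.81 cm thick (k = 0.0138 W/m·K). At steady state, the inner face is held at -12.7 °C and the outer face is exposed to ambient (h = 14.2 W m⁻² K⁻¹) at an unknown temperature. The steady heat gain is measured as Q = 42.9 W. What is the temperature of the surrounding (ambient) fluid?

Series resistances:
  R_stainless steel = L/(kA) = 0.0170/(14.0·8.83) = 1.375×10^-4 K/W
  R_expanded polystyrene = L/(kA) = 0.0540/(0.0279·8.83) = 0.2192 K/W
  R_aerogel blanket = L/(kA) = 0.0581/(0.0138·8.83) = 0.4768 K/W
  R_conv,out = 1/(hA) = 1/(14.2·8.83) = 0.007975 K/W
ΣR = 0.7041 K/W
ΔT = Q·ΣR = 42.9 × 0.7041 = 30.21 K
Heat flows inward, so T_out = T_in + ΔT = -12.7 + 30.21 = 17.5 °C

T_out = 17.5 °C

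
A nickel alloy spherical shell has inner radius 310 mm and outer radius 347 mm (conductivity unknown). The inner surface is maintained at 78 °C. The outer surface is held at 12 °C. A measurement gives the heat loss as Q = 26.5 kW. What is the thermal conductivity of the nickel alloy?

k = 11.0 W/m·K

ΣR = ΔT/Q = |78 − 12|/26500 = 0.002491 K/W
(1/r₁−1/r₂)/(4πk) = 0.002491 ⇒ k = 0.3440/(4π·0.002491) = 11.0 W/m·K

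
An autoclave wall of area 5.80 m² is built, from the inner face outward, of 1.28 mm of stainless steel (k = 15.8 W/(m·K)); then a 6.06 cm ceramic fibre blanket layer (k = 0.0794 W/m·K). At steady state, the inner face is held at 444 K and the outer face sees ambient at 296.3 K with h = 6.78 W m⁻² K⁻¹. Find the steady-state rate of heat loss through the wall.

Resistance network (inner→outer):
  R_stainless steel = L/(kA) = 0.00128/(15.8·5.80) = 1.397×10^-5 K/W
  R_ceramic fibre blanket = L/(kA) = 0.0606/(0.0794·5.80) = 0.1316 K/W
  R_conv,out = 1/(hA) = 1/(6.78·5.80) = 0.02543 K/W
ΣR = 1.397×10^-5 + 0.1316 + 0.02543 = 0.1570 K/W
Q = ΔT/ΣR = (444 K − 296.3 K)/0.1570 = 941 W

Q = 941 W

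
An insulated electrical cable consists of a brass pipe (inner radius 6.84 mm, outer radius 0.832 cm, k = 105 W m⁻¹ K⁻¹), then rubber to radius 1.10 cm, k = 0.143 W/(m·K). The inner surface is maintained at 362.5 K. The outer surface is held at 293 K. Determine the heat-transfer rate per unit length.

Q' = 223 W/m

Treat each layer as a resistance in series:
  R'_brass = ln(0.00832/0.00684)/(2πk) = 0.1959/(2π·105) = 2.969×10^-4 m·K/W
  R'_rubber = ln(0.0110/0.00832)/(2πk) = 0.2792/(2π·0.143) = 0.3108 m·K/W
ΣR = 2.969×10^-4 + 0.3108 = 0.3111 m·K/W
Q' = ΔT/ΣR = (362.5 K − 293 K)/0.3111 = 223 W/m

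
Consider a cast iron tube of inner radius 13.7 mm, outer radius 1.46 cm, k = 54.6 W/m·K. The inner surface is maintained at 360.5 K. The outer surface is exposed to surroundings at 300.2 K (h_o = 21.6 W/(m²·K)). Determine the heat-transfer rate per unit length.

Q' = 119 W/m

Series thermal resistances, inner to outer:
  R'_cast iron = ln(0.0146/0.0137)/(2πk) = 0.06363/(2π·54.6) = 1.855×10^-4 m·K/W
  R'_conv,out = 1/(2πr h) = 1/(2π·0.0146·21.6) = 0.5047 m·K/W
ΣR = 1.855×10^-4 + 0.5047 = 0.5049 m·K/W
Q' = ΔT/ΣR = (360.5 K − 300.2 K)/0.5049 = 119 W/m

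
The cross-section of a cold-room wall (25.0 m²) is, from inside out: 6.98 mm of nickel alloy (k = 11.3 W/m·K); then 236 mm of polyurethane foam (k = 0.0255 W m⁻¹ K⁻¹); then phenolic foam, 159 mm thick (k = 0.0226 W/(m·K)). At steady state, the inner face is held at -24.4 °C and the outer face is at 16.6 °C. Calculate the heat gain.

Q = 62.9 W

Treat each layer as a resistance in series:
  R_nickel alloy = L/(kA) = 0.00698/(11.3·25.0) = 2.471×10^-5 K/W
  R_polyurethane foam = L/(kA) = 0.236/(0.0255·25.0) = 0.3702 K/W
  R_phenolic foam = L/(kA) = 0.159/(0.0226·25.0) = 0.2814 K/W
ΣR = 2.471×10^-5 + 0.3702 + 0.2814 = 0.6516 K/W
Q = ΔT/ΣR = (-24.4 °C − 16.6 °C)/0.6516 = -62.9 W
(Negative Q ⇒ heat flows inward; heat gain = 62.9 W.)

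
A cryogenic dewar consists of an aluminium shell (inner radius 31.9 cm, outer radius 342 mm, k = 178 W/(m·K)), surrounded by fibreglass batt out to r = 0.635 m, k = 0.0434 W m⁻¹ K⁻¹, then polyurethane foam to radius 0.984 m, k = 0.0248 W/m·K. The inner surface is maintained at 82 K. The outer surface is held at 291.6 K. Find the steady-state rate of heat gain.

Series thermal resistances, inner to outer:
  R_aluminium = (1/0.319 − 1/0.342)/(4πk) = 0.2108/(4π·178) = 9.425×10^-5 K/W
  R_fibreglass batt = (1/0.342 − 1/0.635)/(4πk) = 1.349/(4π·0.0434) = 2.474 K/W
  R_polyurethane foam = (1/0.635 − 1/0.984)/(4πk) = 0.5585/(4π·0.0248) = 1.792 K/W
ΣR = 9.425×10^-5 + 2.474 + 1.792 = 4.266 K/W
Q = ΔT/ΣR = (82 K − 291.6 K)/4.266 = -49.1 W
(Negative Q ⇒ heat flows inward; heat gain = 49.1 W.)

Q = 49.1 W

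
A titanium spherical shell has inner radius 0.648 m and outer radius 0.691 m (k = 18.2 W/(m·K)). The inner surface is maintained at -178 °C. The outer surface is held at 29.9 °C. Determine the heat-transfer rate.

Q = 4πk·ΔT/(1/r₁ − 1/r₂) = 4π × 18.2 × 207.9 / (1/0.648 − 1/0.691) = 4.95×10^5 W

Q = 495 kW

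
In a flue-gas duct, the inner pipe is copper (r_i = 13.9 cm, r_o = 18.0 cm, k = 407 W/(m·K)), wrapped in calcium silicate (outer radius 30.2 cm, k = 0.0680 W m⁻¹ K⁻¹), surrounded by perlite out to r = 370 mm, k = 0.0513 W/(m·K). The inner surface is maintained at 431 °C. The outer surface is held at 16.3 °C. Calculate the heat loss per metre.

Series thermal resistances, inner to outer:
  R'_copper = ln(0.180/0.139)/(2πk) = 0.2585/(2π·407) = 1.011×10^-4 m·K/W
  R'_calcium silicate = ln(0.302/0.180)/(2πk) = 0.5175/(2π·0.0680) = 1.211 m·K/W
  R'_perlite = ln(0.370/0.302)/(2πk) = 0.2031/(2π·0.0513) = 0.6300 m·K/W
ΣR = 1.011×10^-4 + 1.211 + 0.6300 = 1.841 m·K/W
Q' = ΔT/ΣR = (431 °C − 16.3 °C)/1.841 = 225 W/m

Q' = 225 W/m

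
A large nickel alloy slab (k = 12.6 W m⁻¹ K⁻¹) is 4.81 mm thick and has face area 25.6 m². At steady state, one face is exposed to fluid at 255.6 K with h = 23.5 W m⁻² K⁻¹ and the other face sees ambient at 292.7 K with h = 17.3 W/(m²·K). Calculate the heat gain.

Series thermal resistances, inner to outer:
  R_conv,in = 1/(hA) = 1/(23.5·25.6) = 0.001662 K/W
  R_nickel alloy = L/(kA) = 0.00481/(12.6·25.6) = 1.491×10^-5 K/W
  R_conv,out = 1/(hA) = 1/(17.3·25.6) = 0.002258 K/W
ΣR = 0.001662 + 1.491×10^-5 + 0.002258 = 0.003935 K/W
Q = ΔT/ΣR = (255.6 K − 292.7 K)/0.003935 = -9430 W
(Negative Q ⇒ heat flows inward; heat gain = 9430 W.)

Q = 9430 W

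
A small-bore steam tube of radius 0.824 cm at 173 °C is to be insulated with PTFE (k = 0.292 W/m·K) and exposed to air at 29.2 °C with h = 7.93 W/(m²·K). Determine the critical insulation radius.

For a cylinder, r_cr = k_ins/h = 0.292/7.93 = 0.0368 m = 3.68 cm

r_cr = 3.68 cm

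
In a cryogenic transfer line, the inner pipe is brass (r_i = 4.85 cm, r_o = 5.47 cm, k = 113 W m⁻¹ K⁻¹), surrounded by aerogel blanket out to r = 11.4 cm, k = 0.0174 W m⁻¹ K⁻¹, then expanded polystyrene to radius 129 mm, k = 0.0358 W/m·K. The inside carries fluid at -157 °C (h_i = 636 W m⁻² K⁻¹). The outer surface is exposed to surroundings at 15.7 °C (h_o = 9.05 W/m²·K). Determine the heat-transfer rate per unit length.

Treat each layer as a resistance in series:
  R'_conv,in = 1/(2πr h) = 1/(2π·0.0485·636) = 0.005160 m·K/W
  R'_brass = ln(0.0547/0.0485)/(2πk) = 0.1203/(2π·113) = 1.694×10^-4 m·K/W
  R'_aerogel blanket = ln(0.114/0.0547)/(2πk) = 0.7343/(2π·0.0174) = 6.717 m·K/W
  R'_expanded polystyrene = ln(0.129/0.114)/(2πk) = 0.1236/(2π·0.0358) = 0.5495 m·K/W
  R'_conv,out = 1/(2πr h) = 1/(2π·0.129·9.05) = 0.1363 m·K/W
ΣR = 0.005160 + 1.694×10^-4 + 6.717 + 0.5495 + 0.1363 = 7.408 m·K/W
Q' = ΔT/ΣR = (-157 °C − 15.7 °C)/7.408 = -23.3 W/m
(Negative Q' ⇒ heat flows inward; heat gain = 23.3 W/m.)

Q' = 23.3 W/m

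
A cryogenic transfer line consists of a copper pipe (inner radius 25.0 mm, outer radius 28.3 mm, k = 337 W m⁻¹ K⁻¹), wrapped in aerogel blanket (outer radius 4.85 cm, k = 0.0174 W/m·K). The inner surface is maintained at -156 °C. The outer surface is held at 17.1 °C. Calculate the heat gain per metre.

Series thermal resistances, inner to outer:
  R'_copper = ln(0.0283/0.0250)/(2πk) = 0.1240/(2π·337) = 5.855×10^-5 m·K/W
  R'_aerogel blanket = ln(0.0485/0.0283)/(2πk) = 0.5387/(2π·0.0174) = 4.927 m·K/W
ΣR = 5.855×10^-5 + 4.927 = 4.927 m·K/W
Q' = ΔT/ΣR = (-156 °C − 17.1 °C)/4.927 = -35.1 W/m
(Negative Q' ⇒ heat flows inward; heat gain = 35.1 W/m.)

Q' = 35.1 W/m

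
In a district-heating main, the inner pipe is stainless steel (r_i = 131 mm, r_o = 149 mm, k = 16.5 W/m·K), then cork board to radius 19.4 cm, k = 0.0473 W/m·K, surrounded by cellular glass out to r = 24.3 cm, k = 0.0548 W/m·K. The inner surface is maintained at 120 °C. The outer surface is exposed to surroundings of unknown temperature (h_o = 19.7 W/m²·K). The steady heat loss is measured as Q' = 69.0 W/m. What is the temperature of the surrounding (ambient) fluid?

Sum the resistances:
  R'_stainless steel = ln(0.149/0.131)/(2πk) = 0.1287/(2π·16.5) = 0.001242 m·K/W
  R'_cork board = ln(0.194/0.149)/(2πk) = 0.2639/(2π·0.0473) = 0.8880 m·K/W
  R'_cellular glass = ln(0.243/0.194)/(2πk) = 0.2252/(2π·0.0548) = 0.6541 m·K/W
  R'_conv,out = 1/(2πr h) = 1/(2π·0.243·19.7) = 0.03325 m·K/W
ΣR = 1.577 m·K/W
ΔT = Q'·ΣR = 69.0 × 1.577 = 108.8 K
Heat flows outward, so T_out = T_in − ΔT = 120 − 108.8 = 11.2 °C

T_out = 11.2 °C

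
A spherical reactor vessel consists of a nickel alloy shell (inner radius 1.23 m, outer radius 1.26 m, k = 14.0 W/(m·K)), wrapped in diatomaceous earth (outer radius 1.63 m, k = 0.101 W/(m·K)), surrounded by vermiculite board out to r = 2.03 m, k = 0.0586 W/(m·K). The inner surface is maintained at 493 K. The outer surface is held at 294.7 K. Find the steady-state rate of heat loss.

Q = 648 W

Resistance network (inner→outer):
  R_nickel alloy = (1/1.23 − 1/1.26)/(4πk) = 0.01936/(4π·14.0) = 1.100×10^-4 K/W
  R_diatomaceous earth = (1/1.26 − 1/1.63)/(4πk) = 0.1802/(4π·0.101) = 0.1419 K/W
  R_vermiculite board = (1/1.63 − 1/2.03)/(4πk) = 0.1209/(4π·0.0586) = 0.1642 K/W
ΣR = 1.100×10^-4 + 0.1419 + 0.1642 = 0.3062 K/W
Q = ΔT/ΣR = (493 K − 294.7 K)/0.3062 = 648 W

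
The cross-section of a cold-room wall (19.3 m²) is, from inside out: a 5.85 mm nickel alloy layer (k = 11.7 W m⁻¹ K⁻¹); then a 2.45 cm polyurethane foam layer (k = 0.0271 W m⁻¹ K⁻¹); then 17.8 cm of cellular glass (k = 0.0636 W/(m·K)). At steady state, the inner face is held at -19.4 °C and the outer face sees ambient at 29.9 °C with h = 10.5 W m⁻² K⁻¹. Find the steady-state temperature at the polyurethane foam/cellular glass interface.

T = -7.66 °C

Resistance network (inner→outer):
  R_nickel alloy = L/(kA) = 0.00585/(11.7·19.3) = 2.591×10^-5 K/W
  R_polyurethane foam = L/(kA) = 0.0245/(0.0271·19.3) = 0.04684 K/W
  R_cellular glass = L/(kA) = 0.178/(0.0636·19.3) = 0.1450 K/W
  R_conv,out = 1/(hA) = 1/(10.5·19.3) = 0.004935 K/W
ΣR = 2.591×10^-5 + 0.04684 + 0.1450 + 0.004935 = 0.1968 K/W
Q = ΔT/ΣR = (-19.4 °C − 29.9 °C)/0.1968 = -250.5 W
From the inner boundary to the polyurethane foam/cellular glass interface, ΣR_partial = 0.04687 K/W.
T_interface = T_in − Q·ΣR_partial = -19.4 °C − (-250.5)(0.04687) = -7.66 °C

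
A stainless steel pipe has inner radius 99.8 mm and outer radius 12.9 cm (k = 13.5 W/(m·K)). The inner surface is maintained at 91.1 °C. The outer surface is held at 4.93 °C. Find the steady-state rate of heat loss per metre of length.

Q' = 28.5 kW/m

Q' = 2πk·ΔT/ln(r₂/r₁) = 2π × 13.5 × 86.17 / ln(0.129/0.0998) = 28500 W/m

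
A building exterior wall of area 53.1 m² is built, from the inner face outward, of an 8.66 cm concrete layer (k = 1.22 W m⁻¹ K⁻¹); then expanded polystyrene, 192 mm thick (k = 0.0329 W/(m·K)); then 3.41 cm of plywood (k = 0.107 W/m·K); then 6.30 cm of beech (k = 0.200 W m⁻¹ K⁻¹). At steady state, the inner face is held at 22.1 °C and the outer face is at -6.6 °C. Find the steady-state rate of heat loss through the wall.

Resistance network (inner→outer):
  R_concrete = L/(kA) = 0.0866/(1.22·53.1) = 0.001337 K/W
  R_expanded polystyrene = L/(kA) = 0.192/(0.0329·53.1) = 0.1099 K/W
  R_plywood = L/(kA) = 0.0341/(0.107·53.1) = 0.006002 K/W
  R_beech = L/(kA) = 0.0630/(0.200·53.1) = 0.005932 K/W
ΣR = 0.001337 + 0.1099 + 0.006002 + 0.005932 = 0.1232 K/W
Q = ΔT/ΣR = (22.1 °C − -6.6 °C)/0.1232 = 233 W

Q = 233 W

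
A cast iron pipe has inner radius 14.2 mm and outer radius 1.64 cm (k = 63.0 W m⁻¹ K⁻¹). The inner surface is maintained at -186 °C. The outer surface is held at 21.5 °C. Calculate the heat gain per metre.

Q' = 2πk·ΔT/ln(r₂/r₁) = 2π × 63.0 × 207.5 / ln(0.0164/0.0142) = 5.70×10^5 W/m

Q' = 570 kW/m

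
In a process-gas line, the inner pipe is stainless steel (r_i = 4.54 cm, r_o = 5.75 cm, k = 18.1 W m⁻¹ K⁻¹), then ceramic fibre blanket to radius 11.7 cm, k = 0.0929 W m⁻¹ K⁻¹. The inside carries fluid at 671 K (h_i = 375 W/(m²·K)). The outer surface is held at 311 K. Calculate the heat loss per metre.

Q' = 293 W/m

Treat each layer as a resistance in series:
  R'_conv,in = 1/(2πr h) = 1/(2π·0.0454·375) = 0.009348 m·K/W
  R'_stainless steel = ln(0.0575/0.0454)/(2πk) = 0.2363/(2π·18.1) = 0.002078 m·K/W
  R'_ceramic fibre blanket = ln(0.117/0.0575)/(2πk) = 0.7104/(2π·0.0929) = 1.217 m·K/W
ΣR = 0.009348 + 0.002078 + 1.217 = 1.228 m·K/W
Q' = ΔT/ΣR = (671 K − 311 K)/1.228 = 293 W/m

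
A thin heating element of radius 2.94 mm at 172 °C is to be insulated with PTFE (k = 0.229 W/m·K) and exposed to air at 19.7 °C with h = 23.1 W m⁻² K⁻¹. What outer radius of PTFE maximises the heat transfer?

For a cylinder, r_cr = k_ins/h = 0.229/23.1 = 0.00991 m = 0.991 cm

r_cr = 0.991 cm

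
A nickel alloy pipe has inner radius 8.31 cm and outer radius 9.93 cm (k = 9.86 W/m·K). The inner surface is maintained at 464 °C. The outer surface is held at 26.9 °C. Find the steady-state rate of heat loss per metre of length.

Q' = 2πk·ΔT/ln(r₂/r₁) = 2π × 9.86 × 437.1 / ln(0.0993/0.0831) = 1.52×10^5 W/m

Q' = 1.52×10^5 W/m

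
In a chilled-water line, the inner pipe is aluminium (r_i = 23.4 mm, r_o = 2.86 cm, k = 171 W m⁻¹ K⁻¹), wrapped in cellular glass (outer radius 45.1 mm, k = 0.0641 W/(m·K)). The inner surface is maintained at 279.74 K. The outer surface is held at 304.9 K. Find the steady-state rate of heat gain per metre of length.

Q' = 22.2 W/m

Series thermal resistances, inner to outer:
  R'_aluminium = ln(0.0286/0.0234)/(2πk) = 0.2007/(2π·171) = 1.868×10^-4 m·K/W
  R'_cellular glass = ln(0.0451/0.0286)/(2πk) = 0.4555/(2π·0.0641) = 1.131 m·K/W
ΣR = 1.868×10^-4 + 1.131 = 1.131 m·K/W
Q' = ΔT/ΣR = (279.74 K − 304.9 K)/1.131 = -22.2 W/m
(Negative Q' ⇒ heat flows inward; heat gain = 22.2 W/m.)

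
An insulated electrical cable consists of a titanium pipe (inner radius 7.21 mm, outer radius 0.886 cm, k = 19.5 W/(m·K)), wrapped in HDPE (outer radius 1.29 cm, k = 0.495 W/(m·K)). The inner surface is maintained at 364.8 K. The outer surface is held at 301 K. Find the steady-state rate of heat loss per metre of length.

Treat each layer as a resistance in series:
  R'_titanium = ln(0.00886/0.00721)/(2πk) = 0.2061/(2π·19.5) = 0.001682 m·K/W
  R'_HDPE = ln(0.0129/0.00886)/(2πk) = 0.3757/(2π·0.495) = 0.1208 m·K/W
ΣR = 0.001682 + 0.1208 = 0.1225 m·K/W
Q' = ΔT/ΣR = (364.8 K − 301 K)/0.1225 = 521 W/m

Q' = 521 W/m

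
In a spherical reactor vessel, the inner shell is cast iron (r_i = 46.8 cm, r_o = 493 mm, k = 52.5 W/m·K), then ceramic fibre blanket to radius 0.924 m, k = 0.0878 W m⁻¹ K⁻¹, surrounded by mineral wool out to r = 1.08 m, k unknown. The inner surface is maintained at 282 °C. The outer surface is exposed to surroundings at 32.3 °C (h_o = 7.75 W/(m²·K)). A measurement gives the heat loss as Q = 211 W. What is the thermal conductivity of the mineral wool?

ΣR = ΔT/Q = |282 − 32.3|/211 = 1.183 K/W
Known resistances:
  R_cast iron = (1/0.468 − 1/0.493)/(4πk) = 0.1084/(4π·52.5) = 1.642×10^-4 K/W
  R_ceramic fibre blanket = (1/0.493 − 1/0.924)/(4πk) = 0.9461/(4π·0.0878) = 0.8575 K/W
  R_conv,out = 1/(4πr²h) = 1/(4π·1.08²·7.75) = 0.008803 K/W
R_mineral wool = ΣR − ΣR_known = 1.183 − 0.8665 = 0.3165 K/W
(1/r₁−1/r₂)/(4πk) = 0.3165 ⇒ k = 0.1563/(4π·0.3165) = 0.0393 W/m·K

k = 0.0393 W/m·K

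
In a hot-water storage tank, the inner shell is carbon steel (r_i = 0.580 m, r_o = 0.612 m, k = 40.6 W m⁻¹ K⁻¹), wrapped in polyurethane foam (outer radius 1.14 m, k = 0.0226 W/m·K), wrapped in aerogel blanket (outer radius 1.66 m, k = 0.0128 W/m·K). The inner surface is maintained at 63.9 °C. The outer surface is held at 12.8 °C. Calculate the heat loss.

Treat each layer as a resistance in series:
  R_carbon steel = (1/0.580 − 1/0.612)/(4πk) = 0.09015/(4π·40.6) = 1.767×10^-4 K/W
  R_polyurethane foam = (1/0.612 − 1/1.14)/(4πk) = 0.7568/(4π·0.0226) = 2.665 K/W
  R_aerogel blanket = (1/1.14 − 1/1.66)/(4πk) = 0.2748/(4π·0.0128) = 1.708 K/W
ΣR = 1.767×10^-4 + 2.665 + 1.708 = 4.373 K/W
Q = ΔT/ΣR = (63.9 °C − 12.8 °C)/4.373 = 11.7 W

Q = 11.7 W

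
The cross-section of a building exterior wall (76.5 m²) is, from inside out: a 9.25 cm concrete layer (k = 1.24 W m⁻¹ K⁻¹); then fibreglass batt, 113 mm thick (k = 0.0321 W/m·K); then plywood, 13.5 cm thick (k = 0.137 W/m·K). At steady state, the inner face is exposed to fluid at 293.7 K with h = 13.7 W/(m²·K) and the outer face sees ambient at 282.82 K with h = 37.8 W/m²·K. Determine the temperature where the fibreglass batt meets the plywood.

Resistance network (inner→outer):
  R_conv,in = 1/(hA) = 1/(13.7·76.5) = 9.542×10^-4 K/W
  R_concrete = L/(kA) = 0.0925/(1.24·76.5) = 9.751×10^-4 K/W
  R_fibreglass batt = L/(kA) = 0.113/(0.0321·76.5) = 0.04602 K/W
  R_plywood = L/(kA) = 0.135/(0.137·76.5) = 0.01288 K/W
  R_conv,out = 1/(hA) = 1/(37.8·76.5) = 3.458×10^-4 K/W
ΣR = 9.542×10^-4 + 9.751×10^-4 + 0.04602 + 0.01288 + 3.458×10^-4 = 0.06118 K/W
Q = ΔT/ΣR = (293.7 K − 282.82 K)/0.06118 = 177.8 W
From the inner boundary to the fibreglass batt/plywood interface, ΣR_partial = 0.04795 K/W.
T_interface = T_in − Q·ΣR_partial = 293.7 K − (177.8)(0.04795) = 285.2 K

T = 285.2 K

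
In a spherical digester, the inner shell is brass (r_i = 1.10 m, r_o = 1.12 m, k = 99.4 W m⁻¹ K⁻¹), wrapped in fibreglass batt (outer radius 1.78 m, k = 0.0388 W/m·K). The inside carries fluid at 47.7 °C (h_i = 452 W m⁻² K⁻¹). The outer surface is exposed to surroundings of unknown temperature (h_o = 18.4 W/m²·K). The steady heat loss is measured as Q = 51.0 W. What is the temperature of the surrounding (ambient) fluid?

Series resistances:
  R_conv,in = 1/(4πr²h) = 1/(4π·1.10²·452) = 1.455×10^-4 K/W
  R_brass = (1/1.10 − 1/1.12)/(4πk) = 0.01623/(4π·99.4) = 1.300×10^-5 K/W
  R_fibreglass batt = (1/1.12 − 1/1.78)/(4πk) = 0.3311/(4π·0.0388) = 0.6790 K/W
  R_conv,out = 1/(4πr²h) = 1/(4π·1.78²·18.4) = 0.001365 K/W
ΣR = 0.6805 K/W
ΔT = Q·ΣR = 51.0 × 0.6805 = 34.71 K
Heat flows outward, so T_out = T_in − ΔT = 47.7 − 34.71 = 13.0 °C

T_out = 13.0 °C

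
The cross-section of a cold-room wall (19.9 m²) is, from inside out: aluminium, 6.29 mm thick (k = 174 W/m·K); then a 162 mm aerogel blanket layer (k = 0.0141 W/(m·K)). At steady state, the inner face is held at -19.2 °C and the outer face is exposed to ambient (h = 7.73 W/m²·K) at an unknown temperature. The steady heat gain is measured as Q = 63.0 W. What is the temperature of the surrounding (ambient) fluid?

Series resistances:
  R_aluminium = L/(kA) = 0.00629/(174·19.9) = 1.817×10^-6 K/W
  R_aerogel blanket = L/(kA) = 0.162/(0.0141·19.9) = 0.5774 K/W
  R_conv,out = 1/(hA) = 1/(7.73·19.9) = 0.006501 K/W
ΣR = 0.5839 K/W
ΔT = Q·ΣR = 63.0 × 0.5839 = 36.79 K
Heat flows inward, so T_out = T_in + ΔT = -19.2 + 36.79 = 17.6 °C

T_out = 17.6 °C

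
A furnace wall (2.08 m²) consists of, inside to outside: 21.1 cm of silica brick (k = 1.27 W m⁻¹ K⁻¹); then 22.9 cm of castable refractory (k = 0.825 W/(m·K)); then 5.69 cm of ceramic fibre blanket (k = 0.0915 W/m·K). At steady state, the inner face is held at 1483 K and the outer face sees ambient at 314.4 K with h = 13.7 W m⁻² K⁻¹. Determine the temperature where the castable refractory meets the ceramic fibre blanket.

T = 1028 K

Treat each layer as a resistance in series:
  R_silica brick = L/(kA) = 0.211/(1.27·2.08) = 0.07988 K/W
  R_castable refractory = L/(kA) = 0.229/(0.825·2.08) = 0.1334 K/W
  R_ceramic fibre blanket = L/(kA) = 0.0569/(0.0915·2.08) = 0.2990 K/W
  R_conv,out = 1/(hA) = 1/(13.7·2.08) = 0.03509 K/W
ΣR = 0.07988 + 0.1334 + 0.2990 + 0.03509 = 0.5474 K/W
Q = ΔT/ΣR = (1483 K − 314.4 K)/0.5474 = 2135 W
From the inner boundary to the castable refractory/ceramic fibre blanket interface, ΣR_partial = 0.2133 K/W.
T_interface = T_in − Q·ΣR_partial = 1483 K − (2135)(0.2133) = 1028 K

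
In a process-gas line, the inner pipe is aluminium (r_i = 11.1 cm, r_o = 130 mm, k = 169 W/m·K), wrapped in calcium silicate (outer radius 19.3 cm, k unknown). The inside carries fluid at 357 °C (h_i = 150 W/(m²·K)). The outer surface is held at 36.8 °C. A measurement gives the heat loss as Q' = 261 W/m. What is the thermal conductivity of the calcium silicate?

k = 0.0517 W/m·K

ΣR = ΔT/Q' = |357 − 36.8|/261 = 1.227 m·K/W
Known resistances:
  R'_conv,in = 1/(2πr h) = 1/(2π·0.111·150) = 0.009559 m·K/W
  R'_aluminium = ln(0.130/0.111)/(2πk) = 0.1580/(2π·169) = 1.488×10^-4 m·K/W
R_calcium silicate = ΣR − ΣR_known = 1.227 − 0.009708 = 1.217 m·K/W
ln(r₂/r₁)/(2πk) = 1.217 ⇒ k = 0.3952/(2π·1.217) = 0.0517 W/m·K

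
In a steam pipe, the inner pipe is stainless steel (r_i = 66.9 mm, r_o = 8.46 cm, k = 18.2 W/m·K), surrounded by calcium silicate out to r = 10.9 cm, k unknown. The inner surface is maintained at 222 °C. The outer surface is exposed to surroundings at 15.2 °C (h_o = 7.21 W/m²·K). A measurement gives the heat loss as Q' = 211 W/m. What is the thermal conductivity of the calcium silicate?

ΣR = ΔT/Q' = |222 − 15.2|/211 = 0.9801 m·K/W
Known resistances:
  R'_stainless steel = ln(0.0846/0.0669)/(2πk) = 0.2347/(2π·18.2) = 0.002053 m·K/W
  R'_conv,out = 1/(2πr h) = 1/(2π·0.109·7.21) = 0.2025 m·K/W
R_calcium silicate = ΣR − ΣR_known = 0.9801 − 0.2046 = 0.7755 m·K/W
ln(r₂/r₁)/(2πk) = 0.7755 ⇒ k = 0.2534/(2π·0.7755) = 0.0520 W/m·K

k = 0.0520 W/m·K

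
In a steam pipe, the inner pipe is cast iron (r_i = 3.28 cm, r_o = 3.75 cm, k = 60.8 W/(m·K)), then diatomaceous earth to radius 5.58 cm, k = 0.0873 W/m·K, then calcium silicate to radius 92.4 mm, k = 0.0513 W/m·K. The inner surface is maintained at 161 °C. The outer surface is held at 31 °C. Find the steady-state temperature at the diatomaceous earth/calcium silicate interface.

Treat each layer as a resistance in series:
  R'_cast iron = ln(0.0375/0.0328)/(2πk) = 0.1339/(2π·60.8) = 3.505×10^-4 m·K/W
  R'_diatomaceous earth = ln(0.0558/0.0375)/(2πk) = 0.3974/(2π·0.0873) = 0.7246 m·K/W
  R'_calcium silicate = ln(0.0924/0.0558)/(2πk) = 0.5044/(2π·0.0513) = 1.565 m·K/W
ΣR = 3.505×10^-4 + 0.7246 + 1.565 = 2.290 m·K/W
Q' = ΔT/ΣR = (161 °C − 31 °C)/2.290 = 56.77 W/m
From the inner boundary to the diatomaceous earth/calcium silicate interface, ΣR_partial = 0.7250 m·K/W.
T_interface = T_in − Q'·ΣR_partial = 161 °C − (56.77)(0.7250) = 120 °C

T = 120 °C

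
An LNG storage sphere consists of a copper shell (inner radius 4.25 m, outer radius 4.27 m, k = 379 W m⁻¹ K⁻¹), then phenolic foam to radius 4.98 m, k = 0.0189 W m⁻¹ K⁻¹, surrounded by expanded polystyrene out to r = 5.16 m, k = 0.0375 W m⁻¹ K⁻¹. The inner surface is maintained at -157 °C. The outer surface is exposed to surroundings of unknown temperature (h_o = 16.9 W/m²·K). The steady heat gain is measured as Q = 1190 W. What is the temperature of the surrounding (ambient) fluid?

Series resistances:
  R_copper = (1/4.25 − 1/4.27)/(4πk) = 0.001102/(4π·379) = 2.314×10^-7 K/W
  R_phenolic foam = (1/4.27 − 1/4.98)/(4πk) = 0.03339/(4π·0.0189) = 0.1406 K/W
  R_expanded polystyrene = (1/4.98 − 1/5.16)/(4πk) = 0.007005/(4π·0.0375) = 0.01486 K/W
  R_conv,out = 1/(4πr²h) = 1/(4π·5.16²·16.9) = 1.768×10^-4 K/W
ΣR = 0.1556 K/W
ΔT = Q·ΣR = 1190 × 0.1556 = 185.2 K
Heat flows inward, so T_out = T_in + ΔT = -157 + 185.2 = 28.2 °C

T_out = 28.2 °C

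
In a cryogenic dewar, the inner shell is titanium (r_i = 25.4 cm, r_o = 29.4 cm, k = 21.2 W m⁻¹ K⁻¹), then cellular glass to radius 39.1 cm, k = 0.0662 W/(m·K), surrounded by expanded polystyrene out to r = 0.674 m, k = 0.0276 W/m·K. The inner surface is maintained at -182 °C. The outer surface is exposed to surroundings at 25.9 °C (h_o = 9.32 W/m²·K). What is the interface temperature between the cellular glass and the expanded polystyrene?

T = -131 °C

Resistance network (inner→outer):
  R_titanium = (1/0.254 − 1/0.294)/(4πk) = 0.5356/(4π·21.2) = 0.002011 K/W
  R_cellular glass = (1/0.294 − 1/0.391)/(4πk) = 0.8438/(4π·0.0662) = 1.014 K/W
  R_expanded polystyrene = (1/0.391 − 1/0.674)/(4πk) = 1.074/(4π·0.0276) = 3.096 K/W
  R_conv,out = 1/(4πr²h) = 1/(4π·0.674²·9.32) = 0.01880 K/W
ΣR = 0.002011 + 1.014 + 3.096 + 0.01880 = 4.131 K/W
Q = ΔT/ΣR = (-182 °C − 25.9 °C)/4.131 = -50.33 W
From the inner boundary to the cellular glass/expanded polystyrene interface, ΣR_partial = 1.016 K/W.
T_interface = T_in − Q·ΣR_partial = -182 °C − (-50.33)(1.016) = -131 °C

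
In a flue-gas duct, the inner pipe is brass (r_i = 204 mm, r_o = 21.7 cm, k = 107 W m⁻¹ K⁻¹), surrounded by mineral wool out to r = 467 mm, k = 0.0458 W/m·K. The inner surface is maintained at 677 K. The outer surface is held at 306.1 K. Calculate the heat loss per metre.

Resistance network (inner→outer):
  R'_brass = ln(0.217/0.204)/(2πk) = 0.06178/(2π·107) = 9.189×10^-5 m·K/W
  R'_mineral wool = ln(0.467/0.217)/(2πk) = 0.7664/(2π·0.0458) = 2.663 m·K/W
ΣR = 9.189×10^-5 + 2.663 = 2.663 m·K/W
Q' = ΔT/ΣR = (677 K − 306.1 K)/2.663 = 139 W/m

Q' = 139 W/m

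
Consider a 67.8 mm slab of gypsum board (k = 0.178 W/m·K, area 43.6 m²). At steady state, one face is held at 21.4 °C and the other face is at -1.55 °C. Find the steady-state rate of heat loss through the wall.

Q = 2.63 kW

Q = kA·ΔT/L = 0.178 × 43.6 × |21.4 °C − -1.55 °C| / 0.0678 = 2630 W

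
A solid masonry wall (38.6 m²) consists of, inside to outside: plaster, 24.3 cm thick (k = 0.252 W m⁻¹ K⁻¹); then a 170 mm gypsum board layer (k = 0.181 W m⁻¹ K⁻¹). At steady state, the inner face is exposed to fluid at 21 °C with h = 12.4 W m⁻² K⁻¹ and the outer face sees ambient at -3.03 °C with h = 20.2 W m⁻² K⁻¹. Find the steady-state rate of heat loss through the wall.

Series thermal resistances, inner to outer:
  R_conv,in = 1/(hA) = 1/(12.4·38.6) = 0.002089 K/W
  R_plaster = L/(kA) = 0.243/(0.252·38.6) = 0.02498 K/W
  R_gypsum board = L/(kA) = 0.170/(0.181·38.6) = 0.02433 K/W
  R_conv,out = 1/(hA) = 1/(20.2·38.6) = 0.001283 K/W
ΣR = 0.002089 + 0.02498 + 0.02433 + 0.001283 = 0.05268 K/W
Q = ΔT/ΣR = (21 °C − -3.03 °C)/0.05268 = 456 W

Q = 456 W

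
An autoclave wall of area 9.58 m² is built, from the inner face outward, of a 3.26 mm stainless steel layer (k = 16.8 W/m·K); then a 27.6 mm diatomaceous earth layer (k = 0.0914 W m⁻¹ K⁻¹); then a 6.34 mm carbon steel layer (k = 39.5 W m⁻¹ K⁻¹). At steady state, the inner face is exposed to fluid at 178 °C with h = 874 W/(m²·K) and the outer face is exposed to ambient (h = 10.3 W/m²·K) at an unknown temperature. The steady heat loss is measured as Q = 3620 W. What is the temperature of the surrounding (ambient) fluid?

T_out = 26.6 °C

Series resistances:
  R_conv,in = 1/(hA) = 1/(874·9.58) = 1.194×10^-4 K/W
  R_stainless steel = L/(kA) = 0.00326/(16.8·9.58) = 2.026×10^-5 K/W
  R_diatomaceous earth = L/(kA) = 0.0276/(0.0914·9.58) = 0.03152 K/W
  R_carbon steel = L/(kA) = 0.00634/(39.5·9.58) = 1.675×10^-5 K/W
  R_conv,out = 1/(hA) = 1/(10.3·9.58) = 0.01013 K/W
ΣR = 0.04181 K/W
ΔT = Q·ΣR = 3620 × 0.04181 = 151.4 K
Heat flows outward, so T_out = T_in − ΔT = 178 − 151.4 = 26.6 °C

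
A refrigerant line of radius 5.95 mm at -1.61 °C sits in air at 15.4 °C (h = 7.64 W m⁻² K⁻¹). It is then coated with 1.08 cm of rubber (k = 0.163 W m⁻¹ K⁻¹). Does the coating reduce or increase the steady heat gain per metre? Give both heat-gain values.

Critical radius for a cylinder: r_cr = k/h = 0.0213 m = 2.13 cm.
Outer radius after coating: r₂ = 0.00595 + 0.0108 = 0.01675 m.
Since r₁ < r_cr and r₂ ≤ r_cr, the coating moves toward the maximum at r_cr — heat gain rises.
Bare: R = 1/(2πr₁h) = 3.501 m·K/W; Q = 17.01/3.501 = 4.86 W/m.
Coated: R = R_cond + R_conv = 2.254 m·K/W; Q = 17.01/2.254 = 7.55 W/m.

increases: 4.86 → 7.55 W/m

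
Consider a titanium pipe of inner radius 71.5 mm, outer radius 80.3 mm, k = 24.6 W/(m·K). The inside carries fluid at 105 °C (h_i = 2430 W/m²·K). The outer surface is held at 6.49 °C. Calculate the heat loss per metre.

Series thermal resistances, inner to outer:
  R'_conv,in = 1/(2πr h) = 1/(2π·0.0715·2430) = 9.160×10^-4 m·K/W
  R'_titanium = ln(0.0803/0.0715)/(2πk) = 0.1161/(2π·24.6) = 7.510×10^-4 m·K/W
ΣR = 9.160×10^-4 + 7.510×10^-4 = 0.001667 m·K/W
Q' = ΔT/ΣR = (105 °C − 6.49 °C)/0.001667 = 59100 W/m

Q' = 59.1 kW/m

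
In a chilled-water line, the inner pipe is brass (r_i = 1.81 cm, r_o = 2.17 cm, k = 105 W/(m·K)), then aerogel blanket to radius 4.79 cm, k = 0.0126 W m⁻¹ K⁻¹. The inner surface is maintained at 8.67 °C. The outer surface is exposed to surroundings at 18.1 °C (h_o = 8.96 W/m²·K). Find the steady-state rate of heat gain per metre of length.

Treat each layer as a resistance in series:
  R'_brass = ln(0.0217/0.0181)/(2πk) = 0.1814/(2π·105) = 2.750×10^-4 m·K/W
  R'_aerogel blanket = ln(0.0479/0.0217)/(2πk) = 0.7918/(2π·0.0126) = 10.00 m·K/W
  R'_conv,out = 1/(2πr h) = 1/(2π·0.0479·8.96) = 0.3708 m·K/W
ΣR = 2.750×10^-4 + 10.00 + 0.3708 = 10.37 m·K/W
Q' = ΔT/ΣR = (8.67 °C − 18.1 °C)/10.37 = -0.909 W/m
(Negative Q' ⇒ heat flows inward; heat gain = 0.909 W/m.)

Q' = 0.909 W/m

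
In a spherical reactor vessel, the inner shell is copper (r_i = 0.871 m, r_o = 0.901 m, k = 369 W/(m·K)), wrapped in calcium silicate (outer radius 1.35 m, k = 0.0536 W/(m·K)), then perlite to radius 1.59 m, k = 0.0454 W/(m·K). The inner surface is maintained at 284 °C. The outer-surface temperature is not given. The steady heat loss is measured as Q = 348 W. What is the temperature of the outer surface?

T_out = 25.1 °C

Sum the resistances:
  R_copper = (1/0.871 − 1/0.901)/(4πk) = 0.03823/(4π·369) = 8.244×10^-6 K/W
  R_calcium silicate = (1/0.901 − 1/1.35)/(4πk) = 0.3691/(4π·0.0536) = 0.5480 K/W
  R_perlite = (1/1.35 − 1/1.59)/(4πk) = 0.1118/(4π·0.0454) = 0.1960 K/W
ΣR = 0.7440 K/W
ΔT = Q·ΣR = 348 × 0.7440 = 258.9 K
Heat flows outward, so T_out = T_in − ΔT = 284 − 258.9 = 25.1 °C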